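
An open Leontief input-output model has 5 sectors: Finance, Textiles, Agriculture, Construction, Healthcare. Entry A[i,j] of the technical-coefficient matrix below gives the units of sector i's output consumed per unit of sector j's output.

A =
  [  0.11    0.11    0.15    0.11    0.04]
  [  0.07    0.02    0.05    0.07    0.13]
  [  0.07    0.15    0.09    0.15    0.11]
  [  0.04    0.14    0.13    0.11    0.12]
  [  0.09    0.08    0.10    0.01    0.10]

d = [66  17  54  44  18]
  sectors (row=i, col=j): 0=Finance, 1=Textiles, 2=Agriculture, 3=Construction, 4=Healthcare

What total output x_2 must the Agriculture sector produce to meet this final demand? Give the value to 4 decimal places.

Form M = I − A:
  [  0.89   -0.11   -0.15   -0.11   -0.04]
  [ -0.07    0.98   -0.05   -0.07   -0.13]
  [ -0.07   -0.15    0.91   -0.15   -0.11]
  [ -0.04   -0.14   -0.13    0.89   -0.12]
  [ -0.09   -0.08   -0.10   -0.01    0.90]
Leontief inverse L = M⁻¹:
  [  1.1838    0.2126    0.2520    0.2071    0.1417]
  [  0.1196    1.0851    0.1180    0.1222    0.1928]
  [  0.1472    0.2522    1.1959    0.2421    0.2214]
  [  0.1133    0.2371    0.2276    1.1972    0.2267]
  [  0.1466    0.1484    0.1711    0.0718    1.1695]
Total output x = L · d:
  x_0 = 1.1838·66 + 0.2126·17 + 0.2520·54 + 0.2071·44 + 0.1417·18 = 107.0123
  x_1 = 0.1196·66 + 1.0851·17 + 0.1180·54 + 0.1222·44 + 0.1928·18 = 41.5560
  x_2 = 0.1472·66 + 0.2522·17 + 1.1959·54 + 0.2421·44 + 0.2214·18 = 93.2185
  x_3 = 0.1133·66 + 0.2371·17 + 0.2276·54 + 1.1972·44 + 0.2267·18 = 80.5556
  x_4 = 0.1466·66 + 0.1484·17 + 0.1711·54 + 0.0718·44 + 1.1695·18 = 45.6478

93.2185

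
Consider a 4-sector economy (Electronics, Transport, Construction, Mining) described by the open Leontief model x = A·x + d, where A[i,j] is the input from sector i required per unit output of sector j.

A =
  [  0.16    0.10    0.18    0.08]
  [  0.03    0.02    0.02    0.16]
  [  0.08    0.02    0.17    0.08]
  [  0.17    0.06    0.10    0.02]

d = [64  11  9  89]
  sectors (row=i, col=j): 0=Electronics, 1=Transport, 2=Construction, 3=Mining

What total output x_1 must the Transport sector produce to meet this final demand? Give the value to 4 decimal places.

Form M = I − A:
  [  0.84   -0.10   -0.18   -0.08]
  [ -0.03    0.98   -0.02   -0.16]
  [ -0.08   -0.02    0.83   -0.08]
  [ -0.17   -0.06   -0.10    0.98]
Leontief inverse L = M⁻¹:
  [  1.2538    0.1431    0.2934    0.1497]
  [  0.0801    1.0410    0.0644    0.1818]
  [  0.1456    0.0479    1.2523    0.1219]
  [  0.2373    0.0934    0.1826    1.0699]
Total output x = L · d:
  x_0 = 1.2538·64 + 0.1431·11 + 0.2934·9 + 0.1497·89 = 97.7790
  x_1 = 0.0801·64 + 1.0410·11 + 0.0644·9 + 0.1818·89 = 33.3324
  x_2 = 0.1456·64 + 0.0479·11 + 1.2523·9 + 0.1219·89 = 31.9704
  x_3 = 0.2373·64 + 0.0934·11 + 0.1826·9 + 1.0699·89 = 113.0810

33.3324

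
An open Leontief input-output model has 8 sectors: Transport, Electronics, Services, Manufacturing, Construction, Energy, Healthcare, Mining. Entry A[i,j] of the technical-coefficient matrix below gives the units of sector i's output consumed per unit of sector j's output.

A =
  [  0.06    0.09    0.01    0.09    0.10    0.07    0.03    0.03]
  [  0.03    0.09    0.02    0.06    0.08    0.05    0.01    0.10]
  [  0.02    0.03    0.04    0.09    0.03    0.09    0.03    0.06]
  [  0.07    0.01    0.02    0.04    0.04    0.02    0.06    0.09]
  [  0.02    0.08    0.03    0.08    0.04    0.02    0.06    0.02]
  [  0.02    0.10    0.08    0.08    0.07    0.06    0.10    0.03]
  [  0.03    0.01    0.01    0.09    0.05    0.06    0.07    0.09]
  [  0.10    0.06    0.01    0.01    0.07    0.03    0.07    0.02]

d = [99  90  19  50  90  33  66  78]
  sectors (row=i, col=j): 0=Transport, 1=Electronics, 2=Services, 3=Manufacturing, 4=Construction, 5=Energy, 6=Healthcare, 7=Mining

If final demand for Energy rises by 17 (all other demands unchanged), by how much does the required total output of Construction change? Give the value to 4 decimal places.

0.7925

Form M = I − A:
  [  0.94   -0.09   -0.01   -0.09   -0.10   -0.07   -0.03   -0.03]
  [ -0.03    0.91   -0.02   -0.06   -0.08   -0.05   -0.01   -0.10]
  [ -0.02   -0.03    0.96   -0.09   -0.03   -0.09   -0.03   -0.06]
  [ -0.07   -0.01   -0.02    0.96   -0.04   -0.02   -0.06   -0.09]
  [ -0.02   -0.08   -0.03   -0.08    0.96   -0.02   -0.06   -0.02]
  [ -0.02   -0.10   -0.08   -0.08   -0.07    0.94   -0.10   -0.03]
  [ -0.03   -0.01   -0.01   -0.09   -0.05   -0.06    0.93   -0.09]
  [ -0.10   -0.06   -0.01   -0.01   -0.07   -0.03   -0.07    0.98]
Leontief inverse L = M⁻¹:
  [  1.0956    0.1416    0.0324    0.1436    0.1500    0.1056    0.0740    0.0763]
  [  0.0658    1.1377    0.0393    0.1044    0.1260    0.0817    0.0498    0.1397]
  [  0.0511    0.0680    1.0603    0.1318    0.0691    0.1208    0.0698    0.0970]
  [  0.1007    0.0438    0.0330    1.0773    0.0771    0.0473    0.0934    0.1201]
  [  0.0462    0.1117    0.0443    0.1180    1.0744    0.0466    0.0904    0.0580]
  [  0.0576    0.1501    0.1050    0.1417    0.1223    1.1041    0.1491    0.0865]
  [  0.0648    0.0473    0.0277    0.1323    0.0908    0.0898    1.1124    0.1274]
  [  0.1271    0.1012    0.0252    0.0556    0.1115    0.0610    0.1027    1.0549]
Total output x = L · d:
  x_0 = 1.0956·99 + 0.1416·90 + 0.0324·19 + 0.1436·50 + 0.1500·90 + 0.1056·33 + 0.0740·66 + 0.0763·78 = 156.8351
  x_1 = 0.0658·99 + 1.1377·90 + 0.0393·19 + 0.1044·50 + 0.1260·90 + 0.0817·33 + 0.0498·66 + 0.1397·78 = 143.0889
  x_2 = 0.0511·99 + 0.0680·90 + 1.0603·19 + 0.1318·50 + 0.0691·90 + 0.1208·33 + 0.0698·66 + 0.0970·78 = 60.3068
  x_3 = 0.1007·99 + 0.0438·90 + 0.0330·19 + 1.0773·50 + 0.0771·90 + 0.0473·33 + 0.0934·66 + 0.1201·78 = 92.4475
  x_4 = 0.0462·99 + 0.1117·90 + 0.0443·19 + 0.1180·50 + 1.0744·90 + 0.0466·33 + 0.0904·66 + 0.0580·78 = 130.0990
  x_5 = 0.0576·99 + 0.1501·90 + 0.1050·19 + 0.1417·50 + 0.1223·90 + 1.1041·33 + 0.1491·66 + 0.0865·78 = 92.3251
  x_6 = 0.0648·99 + 0.0473·90 + 0.0277·19 + 0.1323·50 + 0.0908·90 + 0.0898·33 + 1.1124·66 + 0.1274·78 = 112.3105
  x_7 = 0.1271·99 + 0.1012·90 + 0.0252·19 + 0.0556·50 + 0.1115·90 + 0.0610·33 + 0.1027·66 + 1.0549·78 = 126.0559
Δx_4 = L[4,5] · Δd_5 = 0.0466 · 17 = 0.7925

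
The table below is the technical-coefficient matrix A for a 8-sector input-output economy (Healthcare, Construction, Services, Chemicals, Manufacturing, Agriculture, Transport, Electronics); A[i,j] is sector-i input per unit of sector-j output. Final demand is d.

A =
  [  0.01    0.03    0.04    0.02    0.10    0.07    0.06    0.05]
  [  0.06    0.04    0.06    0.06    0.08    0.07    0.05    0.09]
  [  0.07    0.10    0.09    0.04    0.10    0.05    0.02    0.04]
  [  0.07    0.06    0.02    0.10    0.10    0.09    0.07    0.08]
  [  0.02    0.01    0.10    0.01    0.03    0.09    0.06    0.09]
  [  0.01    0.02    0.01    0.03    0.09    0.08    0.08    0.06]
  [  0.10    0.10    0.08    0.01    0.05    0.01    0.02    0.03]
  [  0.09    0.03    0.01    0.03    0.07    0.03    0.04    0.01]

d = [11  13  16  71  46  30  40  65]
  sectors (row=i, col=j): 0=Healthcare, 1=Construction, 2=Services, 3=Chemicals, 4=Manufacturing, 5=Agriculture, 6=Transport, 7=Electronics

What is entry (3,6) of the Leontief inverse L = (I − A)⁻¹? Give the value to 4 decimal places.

Form M = I − A:
  [  0.99   -0.03   -0.04   -0.02   -0.10   -0.07   -0.06   -0.05]
  [ -0.06    0.96   -0.06   -0.06   -0.08   -0.07   -0.05   -0.09]
  [ -0.07   -0.10    0.91   -0.04   -0.10   -0.05   -0.02   -0.04]
  [ -0.07   -0.06   -0.02    0.90   -0.10   -0.09   -0.07   -0.08]
  [ -0.02   -0.01   -0.10   -0.01    0.97   -0.09   -0.06   -0.09]
  [ -0.01   -0.02   -0.01   -0.03   -0.09    0.92   -0.08   -0.06]
  [ -0.10   -0.10   -0.08   -0.01   -0.05   -0.01    0.98   -0.03]
  [ -0.09   -0.03   -0.01   -0.03   -0.07   -0.03   -0.04    0.99]
Leontief inverse L = M⁻¹:
  [  1.0433    0.0593    0.0770    0.0398    0.1458    0.1101    0.0928    0.0871]
  [  0.1057    1.0799    0.1052    0.0905    0.1466    0.1247    0.0950    0.1388]
  [  0.1140    0.1408    1.1413    0.0720    0.1687    0.1088    0.0657    0.0944]
  [  0.1222    0.1047    0.0709    1.1372    0.1767    0.1556    0.1247    0.1397]
  [  0.0586    0.0456    0.1364    0.0319    1.0839    0.1296    0.0930    0.1244]
  [  0.0437    0.0486    0.0443    0.0494    0.1347    1.1188    0.1131    0.0959]
  [  0.1347    0.1332    0.1211    0.0343    0.1054    0.0544    1.0542    0.0714]
  [  0.1138    0.0528    0.0397    0.0467    0.1097    0.0649    0.0684    1.0420]
Total output x = L · d:
  x_0 = 1.0433·11 + 0.0593·13 + 0.0770·16 + 0.0398·71 + 0.1458·46 + 0.1101·30 + 0.0928·40 + 0.0871·65 = 35.6875
  x_1 = 0.1057·11 + 1.0799·13 + 0.1052·16 + 0.0905·71 + 0.1466·46 + 0.1247·30 + 0.0950·40 + 0.1388·65 = 46.6211
  x_2 = 0.1140·11 + 0.1408·13 + 1.1413·16 + 0.0720·71 + 0.1687·46 + 0.1088·30 + 0.0657·40 + 0.0944·65 = 46.2478
  x_3 = 0.1222·11 + 0.1047·13 + 0.0709·16 + 1.1372·71 + 0.1767·46 + 0.1556·30 + 0.1247·40 + 0.1397·65 = 111.4441
  x_4 = 0.0586·11 + 0.0456·13 + 0.1364·16 + 0.0319·71 + 1.0839·46 + 0.1296·30 + 0.0930·40 + 0.1244·65 = 71.2366
  x_5 = 0.0437·11 + 0.0486·13 + 0.0443·16 + 0.0494·71 + 0.1347·46 + 1.1188·30 + 0.1131·40 + 0.0959·65 = 55.8455
  x_6 = 0.1347·11 + 0.1332·13 + 0.1211·16 + 0.0343·71 + 0.1054·46 + 0.0544·30 + 1.0542·40 + 0.0714·65 = 60.8835
  x_7 = 0.1138·11 + 0.0528·13 + 0.0397·16 + 0.0467·71 + 0.1097·46 + 0.0649·30 + 0.0684·40 + 1.0420·65 = 83.3471

L[3,6] = 0.1247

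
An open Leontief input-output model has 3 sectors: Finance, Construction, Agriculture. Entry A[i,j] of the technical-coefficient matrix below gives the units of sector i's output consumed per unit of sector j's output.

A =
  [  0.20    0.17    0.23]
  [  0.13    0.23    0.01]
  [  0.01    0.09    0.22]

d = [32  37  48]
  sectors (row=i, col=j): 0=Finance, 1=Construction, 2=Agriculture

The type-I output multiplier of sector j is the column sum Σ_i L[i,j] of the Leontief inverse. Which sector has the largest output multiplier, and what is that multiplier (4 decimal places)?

Construction (1.8529)

Form M = I − A:
  [  0.80   -0.17   -0.23]
  [ -0.13    0.77   -0.01]
  [ -0.01   -0.09    0.78]
Leontief inverse L = M⁻¹:
  [  1.3093    0.3347    0.3904]
  [  0.2216    1.3573    0.0827]
  [  0.0424    0.1609    1.2966]
Total output x = L · d:
  x_0 = 1.3093·32 + 0.3347·37 + 0.3904·48 = 73.0169
  x_1 = 0.2216·32 + 1.3573·37 + 0.0827·48 = 61.2827
  x_2 = 0.0424·32 + 0.1609·37 + 1.2966·48 = 69.5457
Output multipliers (column sums of L):
  Finance: 1.5732
  Construction: 1.8529
  Agriculture: 1.7697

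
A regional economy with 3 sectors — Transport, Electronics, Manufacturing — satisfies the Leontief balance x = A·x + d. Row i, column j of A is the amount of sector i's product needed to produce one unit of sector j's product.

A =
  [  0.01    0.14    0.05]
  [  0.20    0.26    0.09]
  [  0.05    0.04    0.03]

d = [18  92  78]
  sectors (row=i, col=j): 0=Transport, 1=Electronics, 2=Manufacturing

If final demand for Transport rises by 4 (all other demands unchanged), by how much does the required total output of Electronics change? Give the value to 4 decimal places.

Form M = I − A:
  [  0.99   -0.14   -0.05]
  [ -0.20    0.74   -0.09]
  [ -0.05   -0.04    0.97]
Leontief inverse L = M⁻¹:
  [  1.0549    0.2035    0.0733]
  [  0.2932    1.4147    0.1464]
  [  0.0665    0.0688    1.0407]
Total output x = L · d:
  x_0 = 1.0549·18 + 0.2035·92 + 0.0733·78 = 43.4287
  x_1 = 0.2932·18 + 1.4147·92 + 0.1464·78 = 146.8505
  x_2 = 0.0665·18 + 0.0688·92 + 1.0407·78 = 88.7067
Δx_1 = L[1,0] · Δd_0 = 0.2932 · 4 = 1.1728

1.1728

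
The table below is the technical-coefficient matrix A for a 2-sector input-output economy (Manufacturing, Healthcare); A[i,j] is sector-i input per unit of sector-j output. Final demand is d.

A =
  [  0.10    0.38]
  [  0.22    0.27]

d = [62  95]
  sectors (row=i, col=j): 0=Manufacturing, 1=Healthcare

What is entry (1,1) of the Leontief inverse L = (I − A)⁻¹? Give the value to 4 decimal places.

L[1,1] = 1.5696

Form M = I − A:
  [  0.90   -0.38]
  [ -0.22    0.73]
Leontief inverse L = M⁻¹:
  [  1.2731    0.6627]
  [  0.3837    1.5696]
Total output x = L · d:
  x_0 = 1.2731·62 + 0.6627·95 = 141.8905
  x_1 = 0.3837·62 + 1.5696·95 = 172.8985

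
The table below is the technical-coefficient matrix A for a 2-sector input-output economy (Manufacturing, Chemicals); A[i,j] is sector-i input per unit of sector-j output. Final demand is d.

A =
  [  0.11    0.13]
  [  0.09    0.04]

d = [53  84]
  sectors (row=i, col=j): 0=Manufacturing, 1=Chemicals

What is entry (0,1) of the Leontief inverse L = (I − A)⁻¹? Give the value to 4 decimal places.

L[0,1] = 0.1543

Form M = I − A:
  [  0.89   -0.13]
  [ -0.09    0.96]
Leontief inverse L = M⁻¹:
  [  1.1392    0.1543]
  [  0.1068    1.0561]
Total output x = L · d:
  x_0 = 1.1392·53 + 0.1543·84 = 73.3357
  x_1 = 0.1068·53 + 1.0561·84 = 94.3752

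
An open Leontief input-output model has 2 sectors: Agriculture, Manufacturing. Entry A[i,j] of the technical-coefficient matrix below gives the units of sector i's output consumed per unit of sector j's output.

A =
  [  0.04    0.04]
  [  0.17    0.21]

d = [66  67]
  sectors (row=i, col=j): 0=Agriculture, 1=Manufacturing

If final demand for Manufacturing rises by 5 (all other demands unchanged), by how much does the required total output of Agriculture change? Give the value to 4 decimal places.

0.2661

Form M = I − A:
  [  0.96   -0.04]
  [ -0.17    0.79]
Leontief inverse L = M⁻¹:
  [  1.0511    0.0532]
  [  0.2262    1.2773]
Total output x = L · d:
  x_0 = 1.0511·66 + 0.0532·67 = 72.9377
  x_1 = 0.2262·66 + 1.2773·67 = 100.5056
Δx_0 = L[0,1] · Δd_1 = 0.0532 · 5 = 0.2661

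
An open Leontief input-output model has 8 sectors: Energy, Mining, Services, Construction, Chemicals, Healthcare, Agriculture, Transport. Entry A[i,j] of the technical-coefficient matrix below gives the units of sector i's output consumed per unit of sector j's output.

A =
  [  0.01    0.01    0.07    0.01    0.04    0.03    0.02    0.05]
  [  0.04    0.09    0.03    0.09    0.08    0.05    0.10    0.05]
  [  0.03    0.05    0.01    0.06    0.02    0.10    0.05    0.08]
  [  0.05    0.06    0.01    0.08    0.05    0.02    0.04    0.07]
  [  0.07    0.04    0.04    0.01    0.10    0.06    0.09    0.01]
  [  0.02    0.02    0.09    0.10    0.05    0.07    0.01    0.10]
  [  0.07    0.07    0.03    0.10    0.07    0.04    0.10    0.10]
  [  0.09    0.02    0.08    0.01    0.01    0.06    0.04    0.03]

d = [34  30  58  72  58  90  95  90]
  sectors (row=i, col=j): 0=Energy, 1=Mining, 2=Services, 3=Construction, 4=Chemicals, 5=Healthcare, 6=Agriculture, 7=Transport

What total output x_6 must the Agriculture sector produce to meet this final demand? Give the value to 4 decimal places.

162.7696

Form M = I − A:
  [  0.99   -0.01   -0.07   -0.01   -0.04   -0.03   -0.02   -0.05]
  [ -0.04    0.91   -0.03   -0.09   -0.08   -0.05   -0.10   -0.05]
  [ -0.03   -0.05    0.99   -0.06   -0.02   -0.10   -0.05   -0.08]
  [ -0.05   -0.06   -0.01    0.92   -0.05   -0.02   -0.04   -0.07]
  [ -0.07   -0.04   -0.04   -0.01    0.90   -0.06   -0.09   -0.01]
  [ -0.02   -0.02   -0.09   -0.10   -0.05    0.93   -0.01   -0.10]
  [ -0.07   -0.07   -0.03   -0.10   -0.07   -0.04    0.90   -0.10]
  [ -0.09   -0.02   -0.08   -0.01   -0.01   -0.06   -0.04    0.97]
Leontief inverse L = M⁻¹:
  [  1.0306    0.0270    0.0887    0.0317    0.0591    0.0554    0.0421    0.0748]
  [  0.0877    1.1359    0.0697    0.1469    0.1334    0.0969    0.1577    0.1070]
  [  0.0640    0.0796    1.0453    0.1027    0.0544    0.1362    0.0854    0.1244]
  [  0.0833    0.0897    0.0389    1.1152    0.0846    0.0513    0.0773    0.1067]
  [  0.1051    0.0726    0.0739    0.0515    1.1434    0.0995    0.1347    0.0549]
  [  0.0583    0.0520    0.1251    0.1426    0.0851    1.1135    0.0478    0.1469]
  [  0.1217    0.1157    0.0748    0.1562    0.1229    0.0896    1.1581    0.1596]
  [  0.1133    0.0422    0.1079    0.0417    0.0357    0.0925    0.0671    1.0677]
Total output x = L · d:
  x_0 = 1.0306·34 + 0.0270·30 + 0.0887·58 + 0.0317·72 + 0.0591·58 + 0.0554·90 + 0.0421·95 + 0.0748·90 = 62.4157
  x_1 = 0.0877·34 + 1.1359·30 + 0.0697·58 + 0.1469·72 + 0.1334·58 + 0.0969·90 + 0.1577·95 + 0.1070·90 = 92.7521
  x_2 = 0.0640·34 + 0.0796·30 + 1.0453·58 + 0.1027·72 + 0.0544·58 + 0.1362·90 + 0.0854·95 + 0.1244·90 = 107.3077
  x_3 = 0.0833·34 + 0.0897·30 + 0.0389·58 + 1.1152·72 + 0.0846·58 + 0.0513·90 + 0.0773·95 + 0.1067·90 = 114.5584
  x_4 = 0.1051·34 + 0.0726·30 + 0.0739·58 + 0.0515·72 + 1.1434·58 + 0.0995·90 + 0.1347·95 + 0.0549·90 = 106.7531
  x_5 = 0.0583·34 + 0.0520·30 + 0.1251·58 + 0.1426·72 + 0.0851·58 + 1.1135·90 + 0.0478·95 + 0.1469·90 = 143.9849
  x_6 = 0.1217·34 + 0.1157·30 + 0.0748·58 + 0.1562·72 + 0.1229·58 + 0.0896·90 + 1.1581·95 + 0.1596·90 = 162.7696
  x_7 = 0.1133·34 + 0.0422·30 + 0.1079·58 + 0.0417·72 + 0.0357·58 + 0.0925·90 + 0.0671·95 + 1.0677·90 = 127.2372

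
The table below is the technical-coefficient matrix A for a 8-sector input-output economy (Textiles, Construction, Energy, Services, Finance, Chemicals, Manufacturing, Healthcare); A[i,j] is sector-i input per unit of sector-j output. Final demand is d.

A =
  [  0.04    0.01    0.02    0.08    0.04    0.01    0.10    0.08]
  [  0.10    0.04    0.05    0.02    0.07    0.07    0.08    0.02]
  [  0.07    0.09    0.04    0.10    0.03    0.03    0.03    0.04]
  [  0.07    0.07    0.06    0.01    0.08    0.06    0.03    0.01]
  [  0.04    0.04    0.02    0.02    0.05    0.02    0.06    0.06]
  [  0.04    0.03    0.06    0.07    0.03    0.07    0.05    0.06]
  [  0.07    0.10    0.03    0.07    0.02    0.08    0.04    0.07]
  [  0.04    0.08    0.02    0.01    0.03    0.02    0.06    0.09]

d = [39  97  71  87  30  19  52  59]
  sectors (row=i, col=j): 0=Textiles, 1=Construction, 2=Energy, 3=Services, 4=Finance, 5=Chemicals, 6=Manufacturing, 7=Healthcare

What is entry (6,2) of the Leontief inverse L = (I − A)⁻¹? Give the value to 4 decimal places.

Form M = I − A:
  [  0.96   -0.01   -0.02   -0.08   -0.04   -0.01   -0.10   -0.08]
  [ -0.10    0.96   -0.05   -0.02   -0.07   -0.07   -0.08   -0.02]
  [ -0.07   -0.09    0.96   -0.10   -0.03   -0.03   -0.03   -0.04]
  [ -0.07   -0.07   -0.06    0.99   -0.08   -0.06   -0.03   -0.01]
  [ -0.04   -0.04   -0.02   -0.02    0.95   -0.02   -0.06   -0.06]
  [ -0.04   -0.03   -0.06   -0.07   -0.03    0.93   -0.05   -0.06]
  [ -0.07   -0.10   -0.03   -0.07   -0.02   -0.08    0.96   -0.07]
  [ -0.04   -0.08   -0.02   -0.01   -0.03   -0.02   -0.06    0.91]
Leontief inverse L = M⁻¹:
  [  1.0769    0.0507    0.0422    0.1071    0.0672    0.0392    0.1346    0.1162]
  [  0.1428    1.0805    0.0768    0.0599    0.1010    0.1035    0.1248    0.0634]
  [  0.1147    0.1294    1.0681    0.1314    0.0651    0.0631    0.0723    0.0753]
  [  0.1080    0.1033    0.0837    1.0432    0.1083    0.0882    0.0693    0.0452]
  [  0.0700    0.0703    0.0375    0.0429    1.0717    0.0428    0.0905    0.0903]
  [  0.0800    0.0705    0.0866    0.1029    0.0596    1.1017    0.0873    0.0968]
  [  0.1185    0.1435    0.0615    0.1062    0.0566    0.1181    1.0879    0.1127]
  [  0.0755    0.1145    0.0402    0.0350    0.0548    0.0466    0.0959    1.1243]
Total output x = L · d:
  x_0 = 1.0769·39 + 0.0507·97 + 0.0422·71 + 0.1071·87 + 0.0672·30 + 0.0392·19 + 0.1346·52 + 0.1162·59 = 75.8529
  x_1 = 0.1428·39 + 1.0805·97 + 0.0768·71 + 0.0599·87 + 0.1010·30 + 0.1035·19 + 0.1248·52 + 0.0634·59 = 136.2702
  x_2 = 0.1147·39 + 0.1294·97 + 1.0681·71 + 0.1314·87 + 0.0651·30 + 0.0631·19 + 0.0723·52 + 0.0753·59 = 115.6530
  x_3 = 0.1080·39 + 0.1033·97 + 0.0837·71 + 1.0432·87 + 0.1083·30 + 0.0882·19 + 0.0693·52 + 0.0452·59 = 122.1233
  x_4 = 0.0700·39 + 0.0703·97 + 0.0375·71 + 0.0429·87 + 1.0717·30 + 0.0428·19 + 0.0905·52 + 0.0903·59 = 58.9347
  x_5 = 0.0800·39 + 0.0705·97 + 0.0866·71 + 0.1029·87 + 0.0596·30 + 1.1017·19 + 0.0873·52 + 0.0968·59 = 58.0342
  x_6 = 0.1185·39 + 0.1435·97 + 0.0615·71 + 0.1062·87 + 0.0566·30 + 0.1181·19 + 1.0879·52 + 0.1127·59 = 99.3150
  x_7 = 0.0755·39 + 0.1145·97 + 0.0402·71 + 0.0350·87 + 0.0548·30 + 0.0466·19 + 0.0959·52 + 1.1243·59 = 93.7996

L[6,2] = 0.0615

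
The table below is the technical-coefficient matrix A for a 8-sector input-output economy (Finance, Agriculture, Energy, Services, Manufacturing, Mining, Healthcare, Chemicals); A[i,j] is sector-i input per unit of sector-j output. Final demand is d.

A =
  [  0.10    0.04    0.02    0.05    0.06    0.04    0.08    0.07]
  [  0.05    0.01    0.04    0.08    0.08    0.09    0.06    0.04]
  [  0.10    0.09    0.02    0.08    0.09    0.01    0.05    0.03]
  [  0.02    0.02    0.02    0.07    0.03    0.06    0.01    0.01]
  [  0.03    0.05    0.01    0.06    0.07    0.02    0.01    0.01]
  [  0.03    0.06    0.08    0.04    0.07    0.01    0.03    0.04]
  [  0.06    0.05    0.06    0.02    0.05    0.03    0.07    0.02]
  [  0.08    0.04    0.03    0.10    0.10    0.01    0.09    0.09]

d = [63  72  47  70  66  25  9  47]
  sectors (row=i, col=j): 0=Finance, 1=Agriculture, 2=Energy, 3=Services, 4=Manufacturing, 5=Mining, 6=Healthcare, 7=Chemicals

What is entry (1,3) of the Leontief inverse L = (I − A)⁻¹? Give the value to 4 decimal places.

Form M = I − A:
  [  0.90   -0.04   -0.02   -0.05   -0.06   -0.04   -0.08   -0.07]
  [ -0.05    0.99   -0.04   -0.08   -0.08   -0.09   -0.06   -0.04]
  [ -0.10   -0.09    0.98   -0.08   -0.09   -0.01   -0.05   -0.03]
  [ -0.02   -0.02   -0.02    0.93   -0.03   -0.06   -0.01   -0.01]
  [ -0.03   -0.05   -0.01   -0.06    0.93   -0.02   -0.01   -0.01]
  [ -0.03   -0.06   -0.08   -0.04   -0.07    0.99   -0.03   -0.04]
  [ -0.06   -0.05   -0.06   -0.02   -0.05   -0.03    0.93   -0.02]
  [ -0.08   -0.04   -0.03   -0.10   -0.10   -0.01   -0.09    0.91]
Leontief inverse L = M⁻¹:
  [  1.1450    0.0719    0.0451    0.0949    0.1097    0.0659    0.1196    0.1005]
  [  0.0875    1.0423    0.0648    0.1218    0.1258    0.1123    0.0908    0.0643]
  [  0.1420    0.1191    1.0425    0.1262    0.1382    0.0407    0.0856    0.0571]
  [  0.0377    0.0359    0.0332    1.0927    0.0532    0.0734    0.0242    0.0219]
  [  0.0494    0.0655    0.0218    0.0854    1.0955    0.0365    0.0257    0.0225]
  [  0.0646    0.0865    0.0971    0.0785    0.1107    1.0309    0.0575    0.0606]
  [  0.0961    0.0771    0.0799    0.0547    0.0897    0.0506    1.1000    0.0414]
  [  0.1290    0.0758    0.0562    0.1536    0.1560    0.0405    0.1322    1.1221]
Total output x = L · d:
  x_0 = 1.1450·63 + 0.0719·72 + 0.0451·47 + 0.0949·70 + 0.1097·66 + 0.0659·25 + 0.1196·9 + 0.1005·47 = 100.7630
  x_1 = 0.0875·63 + 1.0423·72 + 0.0648·47 + 0.1218·70 + 0.1258·66 + 0.1123·25 + 0.0908·9 + 0.0643·47 = 107.0756
  x_2 = 0.1420·63 + 0.1191·72 + 1.0425·47 + 0.1262·70 + 0.1382·66 + 0.0407·25 + 0.0856·9 + 0.0571·47 = 88.9457
  x_3 = 0.0377·63 + 0.0359·72 + 0.0332·47 + 1.0927·70 + 0.0532·66 + 0.0734·25 + 0.0242·9 + 0.0219·47 = 89.6003
  x_4 = 0.0494·63 + 0.0655·72 + 0.0218·47 + 0.0854·70 + 1.0955·66 + 0.0365·25 + 0.0257·9 + 0.0225·47 = 89.3361
  x_5 = 0.0646·63 + 0.0865·72 + 0.0971·47 + 0.0785·70 + 0.1107·66 + 1.0309·25 + 0.0575·9 + 0.0606·47 = 56.8037
  x_6 = 0.0961·63 + 0.0771·72 + 0.0799·47 + 0.0547·70 + 0.0897·66 + 0.0506·25 + 1.1000·9 + 0.0414·47 = 38.2188
  x_7 = 0.1290·63 + 0.0758·72 + 0.0562·47 + 0.1536·70 + 0.1560·66 + 0.0405·25 + 0.1322·9 + 1.1221·47 = 92.2130

L[1,3] = 0.1218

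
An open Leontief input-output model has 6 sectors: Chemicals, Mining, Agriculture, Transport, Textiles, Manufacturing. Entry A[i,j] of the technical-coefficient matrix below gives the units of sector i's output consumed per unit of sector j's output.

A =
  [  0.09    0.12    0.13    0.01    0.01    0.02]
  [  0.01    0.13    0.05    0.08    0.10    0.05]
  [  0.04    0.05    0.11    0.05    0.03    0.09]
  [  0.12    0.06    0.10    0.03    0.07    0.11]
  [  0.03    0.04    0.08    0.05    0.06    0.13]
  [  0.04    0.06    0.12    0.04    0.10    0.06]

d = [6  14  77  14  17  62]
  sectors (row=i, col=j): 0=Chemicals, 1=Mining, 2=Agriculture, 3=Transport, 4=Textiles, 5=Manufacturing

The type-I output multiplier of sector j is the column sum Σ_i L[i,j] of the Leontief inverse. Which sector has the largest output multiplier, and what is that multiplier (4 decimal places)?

Agriculture (1.9960)

Form M = I − A:
  [  0.91   -0.12   -0.13   -0.01   -0.01   -0.02]
  [ -0.01    0.87   -0.05   -0.08   -0.10   -0.05]
  [ -0.04   -0.05    0.89   -0.05   -0.03   -0.09]
  [ -0.12   -0.06   -0.10    0.97   -0.07   -0.11]
  [ -0.03   -0.04   -0.08   -0.05    0.94   -0.13]
  [ -0.04   -0.06   -0.12   -0.04   -0.10    0.94]
Leontief inverse L = M⁻¹:
  [  1.1188    0.1745    0.1904    0.0407    0.0462    0.0625]
  [  0.0431    1.1844    0.1142    0.1163    0.1504    0.1093]
  [  0.0712    0.0953    1.1729    0.0783    0.0688    0.1376]
  [  0.1612    0.1233    0.1835    1.0652    0.1179    0.1685]
  [  0.0623    0.0858    0.1466    0.0797    1.1036    0.1819]
  [  0.0729    0.1096    0.1885    0.0729    0.1428    1.1175]
Total output x = L · d:
  x_0 = 1.1188·6 + 0.1745·14 + 0.1904·77 + 0.0407·14 + 0.0462·17 + 0.0625·62 = 29.0435
  x_1 = 0.0431·6 + 1.1844·14 + 0.1142·77 + 0.1163·14 + 0.1504·17 + 0.1093·62 = 36.5877
  x_2 = 0.0712·6 + 0.0953·14 + 1.1729·77 + 0.0783·14 + 0.0688·17 + 0.1376·62 = 102.8663
  x_3 = 0.1612·6 + 0.1233·14 + 0.1835·77 + 1.0652·14 + 0.1179·17 + 0.1685·62 = 44.1883
  x_4 = 0.0623·6 + 0.0858·14 + 0.1466·77 + 0.0797·14 + 1.1036·17 + 0.1819·62 = 44.0134
  x_5 = 0.0729·6 + 0.1096·14 + 0.1885·77 + 0.0729·14 + 0.1428·17 + 1.1175·62 = 89.2232
Output multipliers (column sums of L):
  Chemicals: 1.5296
  Mining: 1.7728
  Agriculture: 1.9960
  Transport: 1.4531
  Textiles: 1.6297
  Manufacturing: 1.7772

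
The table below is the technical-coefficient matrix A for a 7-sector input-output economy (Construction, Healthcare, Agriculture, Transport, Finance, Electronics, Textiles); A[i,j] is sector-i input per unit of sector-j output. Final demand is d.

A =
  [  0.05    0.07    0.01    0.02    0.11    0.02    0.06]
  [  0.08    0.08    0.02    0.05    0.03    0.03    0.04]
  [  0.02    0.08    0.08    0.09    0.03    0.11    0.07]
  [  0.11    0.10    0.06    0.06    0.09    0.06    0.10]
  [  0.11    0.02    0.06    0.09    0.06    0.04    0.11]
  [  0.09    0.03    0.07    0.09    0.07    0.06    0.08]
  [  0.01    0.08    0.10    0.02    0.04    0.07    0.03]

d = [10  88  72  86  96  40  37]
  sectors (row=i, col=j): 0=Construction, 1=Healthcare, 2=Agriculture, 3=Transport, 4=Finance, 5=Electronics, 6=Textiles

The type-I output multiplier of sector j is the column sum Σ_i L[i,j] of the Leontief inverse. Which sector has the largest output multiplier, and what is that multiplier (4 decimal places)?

Form M = I − A:
  [  0.95   -0.07   -0.01   -0.02   -0.11   -0.02   -0.06]
  [ -0.08    0.92   -0.02   -0.05   -0.03   -0.03   -0.04]
  [ -0.02   -0.08    0.92   -0.09   -0.03   -0.11   -0.07]
  [ -0.11   -0.10   -0.06    0.94   -0.09   -0.06   -0.10]
  [ -0.11   -0.02   -0.06   -0.09    0.94   -0.04   -0.11]
  [ -0.09   -0.03   -0.07   -0.09   -0.07    0.94   -0.08]
  [ -0.01   -0.08   -0.10   -0.02   -0.04   -0.07    0.97]
Leontief inverse L = M⁻¹:
  [  1.0912    0.1060    0.0418    0.0536    0.1455    0.0486    0.1009]
  [  0.1185    1.1189    0.0480    0.0801    0.0664    0.0576    0.0775]
  [  0.0780    0.1382    1.1317    0.1432    0.0808    0.1607    0.1294]
  [  0.1757    0.1663    0.1150    1.1163    0.1520    0.1127    0.1676]
  [  0.1641    0.0788    0.1103    0.1371    1.1159    0.0878    0.1693]
  [  0.1474    0.0882    0.1207    0.1406    0.1260    1.1088    0.1417]
  [  0.0501    0.1207    0.1367    0.0607    0.0735    0.1078    1.0724]
Total output x = L · d:
  x_0 = 1.0912·10 + 0.1060·88 + 0.0418·72 + 0.0536·86 + 0.1455·96 + 0.0486·40 + 0.1009·37 = 47.5006
  x_1 = 0.1185·10 + 1.1189·88 + 0.0480·72 + 0.0801·86 + 0.0664·96 + 0.0576·40 + 0.0775·37 = 121.5327
  x_2 = 0.0780·10 + 0.1382·88 + 1.1317·72 + 0.1432·86 + 0.0808·96 + 0.1607·40 + 0.1294·37 = 125.7181
  x_3 = 0.1757·10 + 0.1663·88 + 0.1150·72 + 1.1163·86 + 0.1520·96 + 0.1127·40 + 0.1676·37 = 145.9748
  x_4 = 0.1641·10 + 0.0788·88 + 0.1103·72 + 0.1371·86 + 1.1159·96 + 0.0878·40 + 0.1693·37 = 145.2132
  x_5 = 0.1474·10 + 0.0882·88 + 0.1207·72 + 0.1406·86 + 0.1260·96 + 1.1088·40 + 0.1417·37 = 91.7050
  x_6 = 0.0501·10 + 0.1207·88 + 0.1367·72 + 0.0607·86 + 0.0735·96 + 0.1078·40 + 1.0724·37 = 77.2338
Output multipliers (column sums of L):
  Construction: 1.8249
  Healthcare: 1.8170
  Agriculture: 1.7042
  Transport: 1.7318
  Finance: 1.7601
  Electronics: 1.6839
  Textiles: 1.8587

Textiles (1.8587)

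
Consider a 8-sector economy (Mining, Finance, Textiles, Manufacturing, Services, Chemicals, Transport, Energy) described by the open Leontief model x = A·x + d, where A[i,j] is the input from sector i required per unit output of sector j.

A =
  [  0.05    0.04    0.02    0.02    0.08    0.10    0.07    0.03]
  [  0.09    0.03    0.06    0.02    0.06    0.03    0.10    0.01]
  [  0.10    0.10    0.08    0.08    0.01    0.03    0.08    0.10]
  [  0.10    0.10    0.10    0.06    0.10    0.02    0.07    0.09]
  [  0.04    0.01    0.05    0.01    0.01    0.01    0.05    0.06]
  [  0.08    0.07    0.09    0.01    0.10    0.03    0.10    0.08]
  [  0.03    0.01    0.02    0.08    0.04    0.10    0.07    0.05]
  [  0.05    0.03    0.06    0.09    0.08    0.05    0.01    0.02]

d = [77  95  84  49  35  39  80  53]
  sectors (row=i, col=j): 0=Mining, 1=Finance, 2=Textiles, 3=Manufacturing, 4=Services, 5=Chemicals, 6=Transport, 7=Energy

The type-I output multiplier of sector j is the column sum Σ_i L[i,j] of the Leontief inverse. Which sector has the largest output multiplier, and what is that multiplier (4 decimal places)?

Transport (1.9917)

Form M = I − A:
  [  0.95   -0.04   -0.02   -0.02   -0.08   -0.10   -0.07   -0.03]
  [ -0.09    0.97   -0.06   -0.02   -0.06   -0.03   -0.10   -0.01]
  [ -0.10   -0.10    0.92   -0.08   -0.01   -0.03   -0.08   -0.10]
  [ -0.10   -0.10   -0.10    0.94   -0.10   -0.02   -0.07   -0.09]
  [ -0.04   -0.01   -0.05   -0.01    0.99   -0.01   -0.05   -0.06]
  [ -0.08   -0.07   -0.09   -0.01   -0.10    0.97   -0.10   -0.08]
  [ -0.03   -0.01   -0.02   -0.08   -0.04   -0.10    0.93   -0.05]
  [ -0.05   -0.03   -0.06   -0.09   -0.08   -0.05   -0.01    0.98]
Leontief inverse L = M⁻¹:
  [  1.0951    0.0710    0.0609    0.0497    0.1226    0.1353    0.1209    0.0698]
  [  0.1335    1.0609    0.0964    0.0528    0.0984    0.0696    0.1497    0.0490]
  [  0.1718    0.1517    1.1409    0.1335    0.0753    0.0849    0.1523    0.1548]
  [  0.1746    0.1522    0.1639    1.1140    0.1631    0.0752    0.1459    0.1495]
  [  0.0675    0.0304    0.0738    0.0343    1.0349    0.0338    0.0775    0.0831]
  [  0.1410    0.1117    0.1426    0.0572    0.1517    1.0798    0.1649    0.1311]
  [  0.0789    0.0470    0.0658    0.1150    0.0880    0.1353    1.1209    0.0938]
  [  0.1000    0.0680    0.1049    0.1215    0.1220    0.0804    0.0596    1.0631]
Total output x = L · d:
  x_0 = 1.0951·77 + 0.0710·95 + 0.0609·84 + 0.0497·49 + 0.1226·35 + 0.1353·39 + 0.1209·80 + 0.0698·53 = 121.5572
  x_1 = 0.1335·77 + 1.0609·95 + 0.0964·84 + 0.0528·49 + 0.0984·35 + 0.0696·39 + 0.1497·80 + 0.0490·53 = 142.4919
  x_2 = 0.1718·77 + 0.1517·95 + 1.1409·84 + 0.1335·49 + 0.0753·35 + 0.0849·39 + 0.1523·80 + 0.1548·53 = 156.3499
  x_3 = 0.1746·77 + 0.1522·95 + 0.1639·84 + 1.1140·49 + 0.1631·35 + 0.0752·39 + 0.1459·80 + 0.1495·53 = 124.4973
  x_4 = 0.0675·77 + 0.0304·95 + 0.0738·84 + 0.0343·49 + 1.0349·35 + 0.0338·39 + 0.0775·80 + 0.0831·53 = 64.1114
  x_5 = 0.1410·77 + 0.1117·95 + 0.1426·84 + 0.0572·49 + 0.1517·35 + 1.0798·39 + 0.1649·80 + 0.1311·53 = 103.8077
  x_6 = 0.0789·77 + 0.0470·95 + 0.0658·84 + 0.1150·49 + 0.0880·35 + 0.1353·39 + 1.1209·80 + 0.0938·53 = 124.7057
  x_7 = 0.1000·77 + 0.0680·95 + 0.1049·84 + 0.1215·49 + 0.1220·35 + 0.0804·39 + 0.0596·80 + 1.0631·53 = 97.4538
Output multipliers (column sums of L):
  Mining: 1.9625
  Finance: 1.6929
  Textiles: 1.8494
  Manufacturing: 1.6781
  Services: 1.8561
  Chemicals: 1.6943
  Transport: 1.9917
  Energy: 1.7941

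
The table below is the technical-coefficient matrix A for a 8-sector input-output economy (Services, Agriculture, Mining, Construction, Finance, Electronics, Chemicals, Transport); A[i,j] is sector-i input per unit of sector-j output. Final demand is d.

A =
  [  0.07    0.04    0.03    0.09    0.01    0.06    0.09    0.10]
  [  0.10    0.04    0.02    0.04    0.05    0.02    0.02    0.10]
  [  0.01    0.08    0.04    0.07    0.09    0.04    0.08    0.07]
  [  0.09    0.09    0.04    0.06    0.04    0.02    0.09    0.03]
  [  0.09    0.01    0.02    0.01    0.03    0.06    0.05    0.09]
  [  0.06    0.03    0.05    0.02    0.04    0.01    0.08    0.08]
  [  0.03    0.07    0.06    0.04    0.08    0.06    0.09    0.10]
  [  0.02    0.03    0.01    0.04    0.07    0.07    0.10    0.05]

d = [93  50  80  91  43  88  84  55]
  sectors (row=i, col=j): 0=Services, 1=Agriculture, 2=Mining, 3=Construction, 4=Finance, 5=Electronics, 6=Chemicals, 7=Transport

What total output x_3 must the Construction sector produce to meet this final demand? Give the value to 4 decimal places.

Form M = I − A:
  [  0.93   -0.04   -0.03   -0.09   -0.01   -0.06   -0.09   -0.10]
  [ -0.10    0.96   -0.02   -0.04   -0.05   -0.02   -0.02   -0.10]
  [ -0.01   -0.08    0.96   -0.07   -0.09   -0.04   -0.08   -0.07]
  [ -0.09   -0.09   -0.04    0.94   -0.04   -0.02   -0.09   -0.03]
  [ -0.09   -0.01   -0.02   -0.01    0.97   -0.06   -0.05   -0.09]
  [ -0.06   -0.03   -0.05   -0.02   -0.04    0.99   -0.08   -0.08]
  [ -0.03   -0.07   -0.06   -0.04   -0.08   -0.06    0.91   -0.10]
  [ -0.02   -0.03   -0.01   -0.04   -0.07   -0.07   -0.10    0.95]
Leontief inverse L = M⁻¹:
  [  1.1184    0.0846    0.0603    0.1318    0.0563    0.0995    0.1609    0.1659]
  [  0.1398    1.0705    0.0405    0.0736    0.0828    0.0536    0.0743    0.1529]
  [  0.0601    0.1197    1.0676    0.1052    0.1348    0.0776    0.1419    0.1352]
  [  0.1399    0.1314    0.0681    1.1006    0.0818    0.0571    0.1517    0.0969]
  [  0.1234    0.0381    0.0411    0.0401    1.0620    0.0912    0.1024    0.1404]
  [  0.0942    0.0619    0.0719    0.0513    0.0764    1.0430    0.1325    0.1324]
  [  0.0813    0.1130    0.0906    0.0797    0.1308    0.1030    1.1605    0.1729]
  [  0.0591    0.0616    0.0345    0.0677    0.1063    0.1014    0.1531    1.1047]
Total output x = L · d:
  x_0 = 1.1184·93 + 0.0846·50 + 0.0603·80 + 0.1318·91 + 0.0563·43 + 0.0995·88 + 0.1609·84 + 0.1659·55 = 158.8700
  x_1 = 0.1398·93 + 1.0705·50 + 0.0405·80 + 0.0736·91 + 0.0828·43 + 0.0536·88 + 0.0743·84 + 0.1529·55 = 99.3857
  x_2 = 0.0601·93 + 0.1197·50 + 1.0676·80 + 0.1052·91 + 0.1348·43 + 0.0776·88 + 0.1419·84 + 0.1352·55 = 138.5407
  x_3 = 0.1399·93 + 0.1314·50 + 0.0681·80 + 1.1006·91 + 0.0818·43 + 0.0571·88 + 0.1517·84 + 0.0969·55 = 151.8041
  x_4 = 0.1234·93 + 0.0381·50 + 0.0411·80 + 0.0401·91 + 1.0620·43 + 0.0912·88 + 0.1024·84 + 0.1404·55 = 90.3210
  x_5 = 0.0942·93 + 0.0619·50 + 0.0719·80 + 0.0513·91 + 0.0764·43 + 1.0430·88 + 0.1325·84 + 0.1324·55 = 135.7672
  x_6 = 0.0813·93 + 0.1130·50 + 0.0906·80 + 0.0797·91 + 0.1308·43 + 0.1030·88 + 1.1605·84 + 0.1729·55 = 149.3853
  x_7 = 0.0591·93 + 0.0616·50 + 0.0345·80 + 0.0677·91 + 0.1063·43 + 0.1014·88 + 0.1531·84 + 1.1047·55 = 104.6118

151.8041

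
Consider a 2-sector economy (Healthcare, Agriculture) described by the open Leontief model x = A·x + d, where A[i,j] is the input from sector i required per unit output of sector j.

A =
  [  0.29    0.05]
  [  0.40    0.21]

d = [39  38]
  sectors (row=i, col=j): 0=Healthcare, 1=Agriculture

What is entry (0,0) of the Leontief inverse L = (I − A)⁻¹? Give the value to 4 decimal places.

L[0,0] = 1.4605

Form M = I − A:
  [  0.71   -0.05]
  [ -0.40    0.79]
Leontief inverse L = M⁻¹:
  [  1.4605    0.0924]
  [  0.7395    1.3126]
Total output x = L · d:
  x_0 = 1.4605·39 + 0.0924·38 = 60.4733
  x_1 = 0.7395·39 + 1.3126·38 = 78.7207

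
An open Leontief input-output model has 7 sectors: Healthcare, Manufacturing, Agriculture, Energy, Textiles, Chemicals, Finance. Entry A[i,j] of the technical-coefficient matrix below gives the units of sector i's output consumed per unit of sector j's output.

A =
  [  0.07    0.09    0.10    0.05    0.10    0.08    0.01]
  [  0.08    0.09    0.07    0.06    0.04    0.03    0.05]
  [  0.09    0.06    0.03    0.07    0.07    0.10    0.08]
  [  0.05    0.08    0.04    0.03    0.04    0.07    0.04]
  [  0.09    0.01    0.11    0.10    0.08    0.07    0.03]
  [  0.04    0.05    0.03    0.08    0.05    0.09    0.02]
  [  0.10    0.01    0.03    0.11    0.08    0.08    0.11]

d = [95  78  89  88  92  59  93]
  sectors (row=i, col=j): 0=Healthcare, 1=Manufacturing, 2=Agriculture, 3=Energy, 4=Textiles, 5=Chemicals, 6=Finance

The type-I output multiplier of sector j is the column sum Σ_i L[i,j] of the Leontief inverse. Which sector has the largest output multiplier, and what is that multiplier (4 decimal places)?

Form M = I − A:
  [  0.93   -0.09   -0.10   -0.05   -0.10   -0.08   -0.01]
  [ -0.08    0.91   -0.07   -0.06   -0.04   -0.03   -0.05]
  [ -0.09   -0.06    0.97   -0.07   -0.07   -0.10   -0.08]
  [ -0.05   -0.08   -0.04    0.97   -0.04   -0.07   -0.04]
  [ -0.09   -0.01   -0.11   -0.10    0.92   -0.07   -0.03]
  [ -0.04   -0.05   -0.03   -0.08   -0.05    0.91   -0.02]
  [ -0.10   -0.01   -0.03   -0.11   -0.08   -0.08    0.89]
Leontief inverse L = M⁻¹:
  [  1.1356    0.1428    0.1561    0.1126    0.1586    0.1468    0.0485]
  [  0.1366    1.1365    0.1162    0.1118    0.0901    0.0853    0.0858]
  [  0.1541    0.1104    1.0838    0.1336    0.1293    0.1670    0.1195]
  [  0.0954    0.1169    0.0773    1.0742    0.0802    0.1155    0.0682]
  [  0.1531    0.0608    0.1624    0.1601    1.1391    0.1393    0.0685]
  [  0.0830    0.0873    0.0666    0.1226    0.0890    1.1367    0.0459]
  [  0.1673    0.0603    0.0855    0.1766    0.1435    0.1521    1.1527]
Total output x = L · d:
  x_0 = 1.1356·95 + 0.1428·78 + 0.1561·89 + 0.1126·88 + 0.1586·92 + 0.1468·59 + 0.0485·93 = 170.5864
  x_1 = 0.1366·95 + 1.1365·78 + 0.1162·89 + 0.1118·88 + 0.0901·92 + 0.0853·59 + 0.0858·93 = 143.1102
  x_2 = 0.1541·95 + 0.1104·78 + 1.0838·89 + 0.1336·88 + 0.1293·92 + 0.1670·59 + 0.1195·93 = 164.3260
  x_3 = 0.0954·95 + 0.1169·78 + 0.0773·89 + 1.0742·88 + 0.0802·92 + 0.1155·59 + 0.0682·93 = 140.1335
  x_4 = 0.1531·95 + 0.0608·78 + 0.1624·89 + 0.1601·88 + 1.1391·92 + 0.1393·59 + 0.0685·93 = 167.2084
  x_5 = 0.0830·95 + 0.0873·78 + 0.0666·89 + 0.1226·88 + 0.0890·92 + 1.1367·59 + 0.0459·93 = 110.9258
  x_6 = 0.1673·95 + 0.0603·78 + 0.0855·89 + 0.1766·88 + 0.1435·92 + 0.1521·59 + 1.1527·93 = 173.1292
Output multipliers (column sums of L):
  Healthcare: 1.9251
  Manufacturing: 1.7151
  Agriculture: 1.7479
  Energy: 1.8915
  Textiles: 1.8298
  Chemicals: 1.9427
  Finance: 1.5890

Chemicals (1.9427)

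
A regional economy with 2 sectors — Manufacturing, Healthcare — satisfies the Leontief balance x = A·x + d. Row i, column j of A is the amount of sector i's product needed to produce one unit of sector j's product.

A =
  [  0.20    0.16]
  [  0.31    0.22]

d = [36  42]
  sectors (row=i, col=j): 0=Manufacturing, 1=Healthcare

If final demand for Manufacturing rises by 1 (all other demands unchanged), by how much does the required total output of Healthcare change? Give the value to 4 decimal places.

Form M = I − A:
  [  0.80   -0.16]
  [ -0.31    0.78]
Leontief inverse L = M⁻¹:
  [  1.3579    0.2786]
  [  0.5397    1.3928]
Total output x = L · d:
  x_0 = 1.3579·36 + 0.2786·42 = 60.5850
  x_1 = 0.5397·36 + 1.3928·42 = 77.9248
Δx_1 = L[1,0] · Δd_0 = 0.5397 · 1 = 0.5397

0.5397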